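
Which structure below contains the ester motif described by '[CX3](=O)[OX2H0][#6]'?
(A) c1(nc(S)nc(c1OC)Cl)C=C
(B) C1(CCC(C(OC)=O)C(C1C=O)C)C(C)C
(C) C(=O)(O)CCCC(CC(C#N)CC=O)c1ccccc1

B

[CX3](=O)[OX2H0][#6] describes a carbonyl carbon bonded to an oxygen that is itself bonded to carbon (no H on that O) (an ester).
(A) has a methoxy ether (-OCH3) but the ether oxygen is not adjacent to a C=O carbon.
(B) contains a methyl-ester group (-C(=O)OCH3), which satisfies every atom and bond constraint.
(C) has a carboxylic acid group (-C(=O)OH) but the singly-bonded O carries H (OX2H1, not H0).
So the answer is (B).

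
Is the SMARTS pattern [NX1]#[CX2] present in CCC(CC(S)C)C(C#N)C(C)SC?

The pattern [NX1]#[CX2] describes a nitrogen triple-bonded to a two-connected carbon — a nitrile.
The molecule carries a nitrile (-C#N), whose atoms satisfy every constraint of the query, so the pattern matches.

Yes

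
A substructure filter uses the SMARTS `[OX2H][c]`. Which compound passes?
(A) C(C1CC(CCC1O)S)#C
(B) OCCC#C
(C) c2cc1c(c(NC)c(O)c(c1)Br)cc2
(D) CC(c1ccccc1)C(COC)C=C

C

[OX2H][c] describes a hydroxyl oxygen attached to an aromatic carbon (a phenol).
(A) has a hydroxyl group (-OH) but the -OH is on an aliphatic carbon, not an aromatic c.
(B) has a hydroxyl group (-OH) but the -OH is on an aliphatic carbon, not an aromatic c.
(C) contains a hydroxyl group (-OH), which satisfies every atom and bond constraint.
(D) has a methoxy ether (-OCH3) but the oxygen has H0, not H1.
So the answer is (C).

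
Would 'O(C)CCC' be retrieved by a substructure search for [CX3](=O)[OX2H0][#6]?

No

The pattern [CX3](=O)[OX2H0][#6] describes a carbonyl carbon bonded to an oxygen that is itself bonded to carbon (no H on that O) — an ester.
The closest candidate here is a methoxy ether (-OCH3), but the ether oxygen is not adjacent to a C=O carbon. No other fragment satisfies the full query, so there is no match.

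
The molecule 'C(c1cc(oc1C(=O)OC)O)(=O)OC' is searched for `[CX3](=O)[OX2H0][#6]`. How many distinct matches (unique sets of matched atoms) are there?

2

[CX3](=O)[OX2H0][#6] is the SMARTS for an ester: a carbonyl carbon bonded to an oxygen that is itself bonded to carbon (no H on that O).
The molecule carries 2 separate instances of a methyl-ester group (-C(=O)OCH3) meeting every constraint; each maps to a distinct set of atoms, giving 2 matches.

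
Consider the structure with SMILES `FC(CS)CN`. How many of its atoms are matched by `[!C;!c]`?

The query [!C;!c] means: neither aliphatic nor aromatic carbon — same as [!#6].
Check the 6 heavy atoms by environment: 3× C → no; 1× F → match; 1× S → match; 1× N → match.
Summing the matching environments: 1 + 1 + 1 = 3 matching atoms.

3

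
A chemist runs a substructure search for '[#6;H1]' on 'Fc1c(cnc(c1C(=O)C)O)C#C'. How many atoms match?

2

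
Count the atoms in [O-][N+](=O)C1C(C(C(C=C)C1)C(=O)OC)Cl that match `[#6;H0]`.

1

The query [#6;H0] means: any carbon with no attached hydrogen.
Check the 15 heavy atoms by environment: 2× C (H2) → no; 5× C (H1) → no; 1× Cl (H0) → no; 1× N (charge +1, H0) → no; 1× O (charge -1, H0) → no; 3× O (H0) → no; 1× C (H0) → match; 1× C (H3) → no.
That gives 1 matching atom.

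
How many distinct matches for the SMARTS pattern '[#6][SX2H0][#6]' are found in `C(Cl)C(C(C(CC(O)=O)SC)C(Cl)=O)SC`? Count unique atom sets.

[#6][SX2H0][#6] is the SMARTS for a thioether: an aliphatic sulfur bridging two carbons with no H on the sulfur.
The molecule carries 2 separate instances of a methylthio ether (-SCH3) meeting every constraint; each maps to a distinct set of atoms, giving 2 matches.

2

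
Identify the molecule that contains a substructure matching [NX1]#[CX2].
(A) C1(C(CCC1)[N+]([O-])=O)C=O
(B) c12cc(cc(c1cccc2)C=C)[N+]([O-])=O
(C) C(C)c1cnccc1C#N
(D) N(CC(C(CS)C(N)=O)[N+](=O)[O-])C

C

[NX1]#[CX2] describes a nitrogen triple-bonded to a two-connected carbon (a nitrile).
(A) has a nitro group (-[N+](=O)[O-]) but there is no C#N triple bond.
(B) has a nitro group (-[N+](=O)[O-]) but there is no C#N triple bond.
(C) contains a nitrile (-C#N), which satisfies every atom and bond constraint.
(D) has a nitro group (-[N+](=O)[O-]) but there is no C#N triple bond.
So the answer is (C).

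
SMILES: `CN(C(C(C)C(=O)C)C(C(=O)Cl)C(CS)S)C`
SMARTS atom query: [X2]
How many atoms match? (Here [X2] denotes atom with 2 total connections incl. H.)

2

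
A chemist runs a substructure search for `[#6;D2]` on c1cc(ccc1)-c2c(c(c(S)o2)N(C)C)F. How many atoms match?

5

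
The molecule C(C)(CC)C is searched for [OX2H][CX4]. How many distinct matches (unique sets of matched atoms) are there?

0

[OX2H][CX4] is the SMARTS for an aliphatic alcohol: a hydroxyl oxygen bound to an sp3 (X4) carbon.
No fragment in the molecule satisfies every constraint, giving 0 matches.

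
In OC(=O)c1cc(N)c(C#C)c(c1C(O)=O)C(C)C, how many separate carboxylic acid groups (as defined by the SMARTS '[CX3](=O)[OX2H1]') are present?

2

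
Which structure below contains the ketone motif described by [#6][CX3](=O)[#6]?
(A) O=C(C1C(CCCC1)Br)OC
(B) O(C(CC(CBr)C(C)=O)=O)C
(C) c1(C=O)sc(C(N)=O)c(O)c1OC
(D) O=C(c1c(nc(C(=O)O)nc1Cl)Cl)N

[#6][CX3](=O)[#6] describes a carbonyl carbon (no H) flanked by two carbons (a ketone).
(A) has a methyl-ester group (-C(=O)OCH3) but one neighbour of the carbonyl carbon is O, not C.
(B) contains an acetyl/ketone group (-C(=O)CH3), which satisfies every atom and bond constraint.
(C) has a primary amide (-C(=O)NH2) but one neighbour of the carbonyl carbon is N, not C.
(D) has a primary amide (-C(=O)NH2) but one neighbour of the carbonyl carbon is N, not C.
So the answer is (B).

B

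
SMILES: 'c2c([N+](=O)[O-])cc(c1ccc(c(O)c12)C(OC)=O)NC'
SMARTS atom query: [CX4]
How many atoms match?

2

Check the 20 heavy atoms by environment: 10× c (aromatic, X3) → no; 1× C (X3) → no; 2× O (X1) → no; 2× O (X2) → no; 2× C (X4) → match; 1× N (charge +1, X3) → no; 1× O (charge -1, X1) → no; 1× N (X3) → no.
That gives 2 matching atoms.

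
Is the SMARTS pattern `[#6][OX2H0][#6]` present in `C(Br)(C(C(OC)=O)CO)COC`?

The pattern [#6][OX2H0][#6] describes an aliphatic oxygen bridging two carbons with no H on the oxygen — an ether.
The molecule carries a methoxy ether (-OCH3), whose atoms satisfy every constraint of the query, so the pattern matches.

Yes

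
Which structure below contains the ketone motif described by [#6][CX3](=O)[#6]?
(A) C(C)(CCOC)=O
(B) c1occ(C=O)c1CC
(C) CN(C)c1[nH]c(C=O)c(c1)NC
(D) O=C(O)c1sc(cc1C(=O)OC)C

A

[#6][CX3](=O)[#6] describes a carbonyl carbon (no H) flanked by two carbons (a ketone).
(A) contains an acetyl/ketone group (-C(=O)CH3), which satisfies every atom and bond constraint.
(B) has an aldehyde (-CHO) but the carbonyl carbon has H1, so it is not flanked by two carbons.
(C) has an aldehyde (-CHO) but the carbonyl carbon has H1, so it is not flanked by two carbons.
(D) has a carboxylic acid group (-C(=O)OH) but one neighbour of the carbonyl carbon is O, not C.
So the answer is (A).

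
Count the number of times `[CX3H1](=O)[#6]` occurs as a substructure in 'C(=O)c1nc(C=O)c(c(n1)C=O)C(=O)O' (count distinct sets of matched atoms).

3

[CX3H1](=O)[#6] is the SMARTS for an aldehyde: an sp2 carbon with one H, double-bonded to O and single-bonded to carbon.
The molecule carries 3 separate instances of an aldehyde (-CHO) meeting every constraint; each maps to a distinct set of atoms, giving 3 matches.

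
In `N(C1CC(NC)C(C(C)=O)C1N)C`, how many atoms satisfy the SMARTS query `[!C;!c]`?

Check the 13 heavy atoms by environment: 9× C → no; 3× N → match; 1× O → match.
Summing the matching environments: 3 + 1 = 4 matching atoms.

4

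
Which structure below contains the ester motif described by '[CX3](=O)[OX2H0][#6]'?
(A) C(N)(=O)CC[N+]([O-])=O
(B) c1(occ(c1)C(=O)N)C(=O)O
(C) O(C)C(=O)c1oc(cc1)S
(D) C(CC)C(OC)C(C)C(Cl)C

C

[CX3](=O)[OX2H0][#6] describes a carbonyl carbon bonded to an oxygen that is itself bonded to carbon (no H on that O) (an ester).
(A) has a primary amide (-C(=O)NH2) but the carbonyl is bonded to N, not to an O-C linkage.
(B) has a primary amide (-C(=O)NH2) but the carbonyl is bonded to N, not to an O-C linkage.
(C) contains a methyl-ester group (-C(=O)OCH3), which satisfies every atom and bond constraint.
(D) has a methoxy ether (-OCH3) but the ether oxygen is not adjacent to a C=O carbon.
So the answer is (C).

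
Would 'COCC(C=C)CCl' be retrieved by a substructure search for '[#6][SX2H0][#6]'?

No

The pattern [#6][SX2H0][#6] describes an aliphatic sulfur bridging two carbons with no H on the sulfur — a thioether.
The closest candidate here is a methoxy ether (-OCH3), but the bridging atom is O, not S. No other fragment satisfies the full query, so there is no match.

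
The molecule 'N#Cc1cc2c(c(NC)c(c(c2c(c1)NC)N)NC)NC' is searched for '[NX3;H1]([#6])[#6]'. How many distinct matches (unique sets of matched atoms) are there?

4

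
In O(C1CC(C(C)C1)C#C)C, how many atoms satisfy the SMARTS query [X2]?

3

The query [X2] means: any atom with exactly two total connections (bonds + H).
Check the 10 heavy atoms by environment: 7× C (X4) → no; 1× O (X2) → match; 2× C (X2) → match.
Summing the matching environments: 1 + 2 = 3 matching atoms.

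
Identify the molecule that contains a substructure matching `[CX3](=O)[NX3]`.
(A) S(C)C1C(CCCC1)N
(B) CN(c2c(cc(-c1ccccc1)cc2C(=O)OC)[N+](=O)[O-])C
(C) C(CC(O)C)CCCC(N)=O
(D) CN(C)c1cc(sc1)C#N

C

[CX3](=O)[NX3] describes a carbonyl carbon bonded to a trivalent nitrogen (an amide).
(A) has a primary amino group (-NH2) but the -NH2 is not attached to a carbonyl carbon.
(B) has a methyl-ester group (-C(=O)OCH3) but the carbonyl is bonded to O, not to an NX3 nitrogen.
(C) contains a primary amide (-C(=O)NH2), which satisfies every atom and bond constraint.
(D) has a nitrile (-C#N) but the nitrile N is NX1 (triple-bonded), not NX3.
So the answer is (C).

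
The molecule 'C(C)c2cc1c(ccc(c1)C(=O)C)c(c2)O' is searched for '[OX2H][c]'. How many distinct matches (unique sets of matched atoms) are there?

[OX2H][c] is the SMARTS for a phenol: a hydroxyl oxygen attached to an aromatic carbon.
Exactly one fragment in the molecule meets all constraints, giving 1 match.

1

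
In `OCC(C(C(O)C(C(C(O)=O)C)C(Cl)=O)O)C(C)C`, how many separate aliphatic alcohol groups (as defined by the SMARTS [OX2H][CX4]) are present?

[OX2H][CX4] is the SMARTS for an aliphatic alcohol: a hydroxyl oxygen bound to an sp3 (X4) carbon.
The molecule carries 3 separate instances of a hydroxyl group (-OH) meeting every constraint; each maps to a distinct set of atoms, giving 3 matches.

3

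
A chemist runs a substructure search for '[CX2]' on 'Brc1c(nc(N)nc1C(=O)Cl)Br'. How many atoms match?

0

The query [CX2] means: C with X2: aliphatic carbon with exactly 2 total connections.
Check the 12 heavy atoms by environment: 2× n (aromatic, X2) → no; 4× c (aromatic, X3) → no; 1× N (X3) → no; 2× Br (X1) → no; 1× C (X3) → no; 1× O (X1) → no; 1× Cl (X1) → no.
No environment satisfies the query, so 0 matching atoms.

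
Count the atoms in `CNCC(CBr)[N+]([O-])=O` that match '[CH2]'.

The query [CH2] means: aliphatic carbon with exactly two hydrogens.
Check the 9 heavy atoms by environment: 2× C (H2) → match; 1× C (H1) → no; 1× N (H1) → no; 1× C (H3) → no; 1× Br (H0) → no; 1× N (charge +1, H0) → no; 1× O (charge -1, H0) → no; 1× O (H0) → no.
That gives 2 matching atoms.

2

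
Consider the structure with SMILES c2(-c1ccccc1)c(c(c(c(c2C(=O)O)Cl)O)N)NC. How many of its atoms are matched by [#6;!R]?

The query [#6;!R] means: carbon not in any ring.
Check the 20 heavy atoms by environment: 12× c (aromatic, in 6-ring) → no; 2× N (acyclic) → no; 2× C (acyclic) → match; 3× O (acyclic) → no; 1× Cl (acyclic) → no.
That gives 2 matching atoms.

2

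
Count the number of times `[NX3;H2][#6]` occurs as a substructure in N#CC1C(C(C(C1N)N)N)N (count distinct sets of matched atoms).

[NX3;H2][#6] is the SMARTS for a primary amine: a trivalent nitrogen with two H attached to carbon.
The molecule carries 4 separate instances of a primary amino group (-NH2) meeting every constraint; each maps to a distinct set of atoms, giving 4 matches.

4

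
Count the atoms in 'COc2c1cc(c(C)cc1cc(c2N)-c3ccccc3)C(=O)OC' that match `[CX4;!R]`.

The query [CX4;!R] means: aliphatic carbon with four total connections, not in a ring.
Check the 24 heavy atoms by environment: 16× c (aromatic, X3, in 6-ring) → no; 3× C (X4, acyclic) → match; 1× C (X3, acyclic) → no; 1× O (X1, acyclic) → no; 2× O (X2, acyclic) → no; 1× N (X3, acyclic) → no.
That gives 3 matching atoms.

3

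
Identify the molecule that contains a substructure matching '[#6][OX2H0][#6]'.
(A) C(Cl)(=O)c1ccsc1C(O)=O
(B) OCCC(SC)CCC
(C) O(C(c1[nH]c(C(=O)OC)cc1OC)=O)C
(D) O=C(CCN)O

[#6][OX2H0][#6] describes an aliphatic oxygen bridging two carbons with no H on the oxygen (an ether).
(A) has a carboxylic acid group (-C(=O)OH) but the -OH oxygen has H1; the =O is OX1, not OX2.
(B) has a hydroxyl group (-OH) but the oxygen has H1, not H0 bridging two carbons.
(C) contains a methoxy ether (-OCH3), which satisfies every atom and bond constraint.
(D) has a carboxylic acid group (-C(=O)OH) but the -OH oxygen has H1; the =O is OX1, not OX2.
So the answer is (C).

C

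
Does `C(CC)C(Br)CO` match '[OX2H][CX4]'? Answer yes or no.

The pattern [OX2H][CX4] describes a hydroxyl oxygen bound to an sp3 (X4) carbon — an aliphatic alcohol.
The molecule carries a hydroxyl group (-OH), whose atoms satisfy every constraint of the query, so the pattern matches.

Yes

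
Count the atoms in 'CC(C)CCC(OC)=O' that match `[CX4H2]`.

Check the 9 heavy atoms by environment: 2× C (H2, X4) → match; 1× C (H1, X4) → no; 3× C (H3, X4) → no; 1× C (H0, X3) → no; 1× O (H0, X1) → no; 1× O (H0, X2) → no.
That gives 2 matching atoms.

2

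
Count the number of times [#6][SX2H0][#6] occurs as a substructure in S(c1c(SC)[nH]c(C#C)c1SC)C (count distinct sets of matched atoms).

3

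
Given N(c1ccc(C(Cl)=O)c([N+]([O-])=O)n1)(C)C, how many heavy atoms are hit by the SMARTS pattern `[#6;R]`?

5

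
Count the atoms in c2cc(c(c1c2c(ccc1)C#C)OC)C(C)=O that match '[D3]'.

The query [D3] means: atom with exactly three heavy-atom neighbours.
Check the 17 heavy atoms by environment: 5× c (aromatic, D3) → match; 5× c (aromatic, D2) → no; 1× C (D3) → match; 1× O (D1) → no; 3× C (D1) → no; 1× C (D2) → no; 1× O (D2) → no.
Summing the matching environments: 5 + 1 = 6 matching atoms.

6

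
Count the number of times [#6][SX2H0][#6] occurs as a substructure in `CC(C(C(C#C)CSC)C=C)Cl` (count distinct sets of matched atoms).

1

[#6][SX2H0][#6] is the SMARTS for a thioether: an aliphatic sulfur bridging two carbons with no H on the sulfur.
Exactly one fragment in the molecule meets all constraints, giving 1 match.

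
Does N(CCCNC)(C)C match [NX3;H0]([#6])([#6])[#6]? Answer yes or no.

Yes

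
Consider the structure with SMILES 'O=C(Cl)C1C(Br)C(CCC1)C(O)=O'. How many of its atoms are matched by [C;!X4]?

The query [C;!X4] means: aliphatic carbon that does not have four total connections.
Check the 13 heavy atoms by environment: 6× C (X4) → no; 2× C (X3) → match; 2× O (X1) → no; 1× O (X2) → no; 1× Cl (X1) → no; 1× Br (X1) → no.
That gives 2 matching atoms.

2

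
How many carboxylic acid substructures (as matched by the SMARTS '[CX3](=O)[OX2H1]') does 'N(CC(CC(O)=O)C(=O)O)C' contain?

[CX3](=O)[OX2H1] is the SMARTS for a carboxylic acid: an sp2 carbon double-bonded to O and single-bonded to an -OH oxygen.
The molecule carries 2 separate instances of a carboxylic acid group (-C(=O)OH) meeting every constraint; each maps to a distinct set of atoms, giving 2 matches.

2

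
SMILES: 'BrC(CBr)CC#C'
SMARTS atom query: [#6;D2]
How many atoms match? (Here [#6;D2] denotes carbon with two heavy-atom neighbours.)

3

The query [#6;D2] means: any carbon bonded to exactly two heavy atoms.
Check the 7 heavy atoms by environment: 3× C (D2) → match; 1× C (D3) → no; 2× Br (D1) → no; 1× C (D1) → no.
That gives 3 matching atoms.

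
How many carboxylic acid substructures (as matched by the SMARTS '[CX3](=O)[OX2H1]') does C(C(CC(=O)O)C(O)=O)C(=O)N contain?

2

[CX3](=O)[OX2H1] is the SMARTS for a carboxylic acid: an sp2 carbon double-bonded to O and single-bonded to an -OH oxygen.
The molecule carries 2 separate instances of a carboxylic acid group (-C(=O)OH) meeting every constraint; each maps to a distinct set of atoms, giving 2 matches.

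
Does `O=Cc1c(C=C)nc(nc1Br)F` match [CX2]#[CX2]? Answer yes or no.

No

The pattern [CX2]#[CX2] describes a carbon-carbon triple bond — an alkyne.
The closest candidate here is a vinyl group (-CH=CH2), but the C=C is a double bond; both carbons are CX3, not CX2. No other fragment satisfies the full query, so there is no match.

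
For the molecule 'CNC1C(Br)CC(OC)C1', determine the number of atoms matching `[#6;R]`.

5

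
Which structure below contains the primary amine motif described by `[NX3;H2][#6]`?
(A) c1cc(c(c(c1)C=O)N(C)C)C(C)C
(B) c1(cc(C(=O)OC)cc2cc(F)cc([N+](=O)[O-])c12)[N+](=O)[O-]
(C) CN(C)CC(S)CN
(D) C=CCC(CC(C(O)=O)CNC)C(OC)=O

C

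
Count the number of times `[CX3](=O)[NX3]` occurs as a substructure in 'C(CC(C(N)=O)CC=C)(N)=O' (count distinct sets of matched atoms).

2

[CX3](=O)[NX3] is the SMARTS for an amide: a carbonyl carbon bonded to a trivalent nitrogen.
The molecule carries 2 separate instances of a primary amide (-C(=O)NH2) meeting every constraint; each maps to a distinct set of atoms, giving 2 matches.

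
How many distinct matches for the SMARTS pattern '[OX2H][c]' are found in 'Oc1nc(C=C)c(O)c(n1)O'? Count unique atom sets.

[OX2H][c] is the SMARTS for a phenol: a hydroxyl oxygen attached to an aromatic carbon.
The molecule carries 3 separate instances of a hydroxyl group (-OH) meeting every constraint; each maps to a distinct set of atoms, giving 3 matches.

3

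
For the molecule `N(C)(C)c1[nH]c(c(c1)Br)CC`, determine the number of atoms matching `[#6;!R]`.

4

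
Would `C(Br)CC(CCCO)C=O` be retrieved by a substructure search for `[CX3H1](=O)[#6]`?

Yes

The pattern [CX3H1](=O)[#6] describes an sp2 carbon with one H, double-bonded to O and single-bonded to carbon — an aldehyde.
The molecule carries an aldehyde (-CHO), whose atoms satisfy every constraint of the query, so the pattern matches.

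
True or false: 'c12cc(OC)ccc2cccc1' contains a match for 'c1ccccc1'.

The pattern c1ccccc1 describes six aromatic carbons in a ring — a benzene ring.
The required atom environment is present in the molecule, so the pattern matches.

True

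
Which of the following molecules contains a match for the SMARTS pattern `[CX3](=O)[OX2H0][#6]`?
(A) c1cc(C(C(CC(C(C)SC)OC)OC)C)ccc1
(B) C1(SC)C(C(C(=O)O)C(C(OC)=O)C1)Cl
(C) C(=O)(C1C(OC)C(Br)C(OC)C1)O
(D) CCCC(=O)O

[CX3](=O)[OX2H0][#6] describes a carbonyl carbon bonded to an oxygen that is itself bonded to carbon (no H on that O) (an ester).
(A) has a methoxy ether (-OCH3) but the ether oxygen is not adjacent to a C=O carbon.
(B) contains a methyl-ester group (-C(=O)OCH3), which satisfies every atom and bond constraint.
(C) has a methoxy ether (-OCH3) but the ether oxygen is not adjacent to a C=O carbon.
(D) has a carboxylic acid group (-C(=O)OH) but the singly-bonded O carries H (OX2H1, not H0).
So the answer is (B).

B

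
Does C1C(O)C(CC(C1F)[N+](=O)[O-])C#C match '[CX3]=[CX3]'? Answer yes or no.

No

The pattern [CX3]=[CX3] describes a non-aromatic C=C double bond between two sp2 carbons — an alkene.
The closest candidate here is an ethynyl group (-C#CH), but the C-C bond is a triple bond, not a double bond. No other fragment satisfies the full query, so there is no match.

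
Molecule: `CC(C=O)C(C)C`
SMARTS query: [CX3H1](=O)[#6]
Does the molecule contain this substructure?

The pattern [CX3H1](=O)[#6] describes an sp2 carbon with one H, double-bonded to O and single-bonded to carbon — an aldehyde.
The molecule carries an aldehyde (-CHO), whose atoms satisfy every constraint of the query, so the pattern matches.

Yes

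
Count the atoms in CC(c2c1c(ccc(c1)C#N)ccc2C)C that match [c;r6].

10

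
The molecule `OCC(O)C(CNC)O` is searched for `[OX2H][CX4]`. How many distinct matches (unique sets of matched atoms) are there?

3

[OX2H][CX4] is the SMARTS for an aliphatic alcohol: a hydroxyl oxygen bound to an sp3 (X4) carbon.
The molecule carries 3 separate instances of a hydroxyl group (-OH) meeting every constraint; each maps to a distinct set of atoms, giving 3 matches.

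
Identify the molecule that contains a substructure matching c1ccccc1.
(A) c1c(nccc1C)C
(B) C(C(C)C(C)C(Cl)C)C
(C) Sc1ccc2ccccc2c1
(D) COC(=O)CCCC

C

c1ccccc1 describes six aromatic carbons in a ring (a benzene ring).
(A) has a methyl group (-CH3) but no six-membered all-carbon aromatic ring is present.
(B) has a methyl group (-CH3) but no six-membered all-carbon aromatic ring is present.
(C) contains the required atom environment, so the pattern matches.
(D) has a methyl group (-CH3) but no six-membered all-carbon aromatic ring is present.
So the answer is (C).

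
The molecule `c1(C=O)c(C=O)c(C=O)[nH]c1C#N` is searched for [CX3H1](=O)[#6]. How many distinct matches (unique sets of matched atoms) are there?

[CX3H1](=O)[#6] is the SMARTS for an aldehyde: an sp2 carbon with one H, double-bonded to O and single-bonded to carbon.
The molecule carries 3 separate instances of an aldehyde (-CHO) meeting every constraint; each maps to a distinct set of atoms, giving 3 matches.

3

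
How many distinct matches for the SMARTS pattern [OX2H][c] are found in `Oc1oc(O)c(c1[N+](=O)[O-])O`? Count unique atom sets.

3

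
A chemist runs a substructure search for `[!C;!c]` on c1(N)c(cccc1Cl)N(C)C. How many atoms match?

3

The query [!C;!c] means: neither aliphatic nor aromatic carbon — same as [!#6].
Check the 11 heavy atoms by environment: 6× c (aromatic) → no; 1× Cl → match; 2× N → match; 2× C → no.
Summing the matching environments: 1 + 2 = 3 matching atoms.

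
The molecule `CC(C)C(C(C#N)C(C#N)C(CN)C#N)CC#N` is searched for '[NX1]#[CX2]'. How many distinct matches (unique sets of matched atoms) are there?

[NX1]#[CX2] is the SMARTS for a nitrile: a nitrogen triple-bonded to a two-connected carbon.
The molecule carries 4 separate instances of a nitrile (-C#N) meeting every constraint; each maps to a distinct set of atoms, giving 4 matches.

4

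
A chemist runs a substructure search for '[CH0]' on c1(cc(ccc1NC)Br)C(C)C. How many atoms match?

The query [CH0] means: aliphatic carbon with no attached hydrogen.
Check the 12 heavy atoms by environment: 3× c (aromatic, H0) → no; 3× c (aromatic, H1) → no; 1× C (H1) → no; 3× C (H3) → no; 1× N (H1) → no; 1× Br (H0) → no.
No environment satisfies the query, so 0 matching atoms.

0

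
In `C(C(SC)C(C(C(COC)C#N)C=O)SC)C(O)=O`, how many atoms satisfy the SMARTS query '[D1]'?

7

The query [D1] means: atom with exactly one heavy-atom neighbour (degree 1).
Check the 19 heavy atoms by environment: 4× C (D2) → no; 5× C (D3) → no; 3× O (D1) → match; 1× O (D2) → no; 3× C (D1) → match; 2× S (D2) → no; 1× N (D1) → match.
Summing the matching environments: 3 + 3 + 1 = 7 matching atoms.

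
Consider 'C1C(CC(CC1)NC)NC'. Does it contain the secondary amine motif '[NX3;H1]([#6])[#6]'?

The pattern [NX3;H1]([#6])[#6] describes a trivalent nitrogen with one H, bonded to two carbons — a secondary amine.
The molecule carries an N-methylamino group (-NHCH3), whose atoms satisfy every constraint of the query, so the pattern matches.

Yes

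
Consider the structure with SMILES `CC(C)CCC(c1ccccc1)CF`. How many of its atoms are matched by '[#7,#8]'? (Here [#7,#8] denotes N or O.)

Check the 14 heavy atoms by environment: 7× C → no; 1× F → no; 6× c (aromatic) → no.
No environment satisfies the query, so 0 matching atoms.

0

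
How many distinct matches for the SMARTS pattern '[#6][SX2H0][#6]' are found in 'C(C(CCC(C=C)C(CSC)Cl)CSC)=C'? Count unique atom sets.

2

[#6][SX2H0][#6] is the SMARTS for a thioether: an aliphatic sulfur bridging two carbons with no H on the sulfur.
The molecule carries 2 separate instances of a methylthio ether (-SCH3) meeting every constraint; each maps to a distinct set of atoms, giving 2 matches.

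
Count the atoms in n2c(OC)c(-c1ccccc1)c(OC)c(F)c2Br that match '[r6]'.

12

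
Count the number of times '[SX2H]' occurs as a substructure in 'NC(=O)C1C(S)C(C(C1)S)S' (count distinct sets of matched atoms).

[SX2H] is the SMARTS for a thiol: an aliphatic sulfur with two connections, one being H.
The molecule carries 3 separate instances of a thiol (-SH) meeting every constraint; each maps to a distinct set of atoms, giving 3 matches.

3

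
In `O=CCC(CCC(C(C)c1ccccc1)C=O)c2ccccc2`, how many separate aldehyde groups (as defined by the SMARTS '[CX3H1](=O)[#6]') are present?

2

[CX3H1](=O)[#6] is the SMARTS for an aldehyde: an sp2 carbon with one H, double-bonded to O and single-bonded to carbon.
The molecule carries 2 separate instances of an aldehyde (-CHO) meeting every constraint; each maps to a distinct set of atoms, giving 2 matches.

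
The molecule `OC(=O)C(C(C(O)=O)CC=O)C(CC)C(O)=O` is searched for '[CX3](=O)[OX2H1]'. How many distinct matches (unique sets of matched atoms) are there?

3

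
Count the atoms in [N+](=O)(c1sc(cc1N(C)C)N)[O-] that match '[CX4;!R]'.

2

Check the 12 heavy atoms by environment: 1× s (aromatic, X2, in 5-ring) → no; 4× c (aromatic, X3, in 5-ring) → no; 2× N (X3, acyclic) → no; 2× C (X4, acyclic) → match; 1× N (charge +1, X3, acyclic) → no; 1× O (charge -1, X1, acyclic) → no; 1× O (X1, acyclic) → no.
That gives 2 matching atoms.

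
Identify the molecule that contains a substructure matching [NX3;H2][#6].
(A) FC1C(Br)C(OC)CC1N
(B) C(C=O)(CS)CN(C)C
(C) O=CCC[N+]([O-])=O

[NX3;H2][#6] describes a trivalent nitrogen with two H attached to carbon (a primary amine).
(A) contains a primary amino group (-NH2), which satisfies every atom and bond constraint.
(B) has a dimethylamino group (-N(CH3)2) but the nitrogen has H0, not H2.
(C) has a nitro group (-[N+](=O)[O-]) but the nitrogen is [N+] with no H, not NX3H2.
So the answer is (A).

A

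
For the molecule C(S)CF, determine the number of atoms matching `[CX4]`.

2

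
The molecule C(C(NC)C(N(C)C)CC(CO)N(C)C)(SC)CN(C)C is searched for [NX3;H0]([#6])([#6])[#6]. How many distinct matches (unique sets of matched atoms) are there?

3

[NX3;H0]([#6])([#6])[#6] is the SMARTS for a tertiary amine: a trivalent nitrogen with no H, bonded to three carbons.
The molecule carries 3 separate instances of a dimethylamino group (-N(CH3)2) meeting every constraint; each maps to a distinct set of atoms, giving 3 matches.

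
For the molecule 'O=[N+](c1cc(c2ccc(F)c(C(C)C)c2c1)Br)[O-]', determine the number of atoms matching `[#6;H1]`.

Check the 18 heavy atoms by environment: 6× c (aromatic, H0) → no; 4× c (aromatic, H1) → match; 1× F (H0) → no; 1× N (charge +1, H0) → no; 1× O (charge -1, H0) → no; 1× O (H0) → no; 1× Br (H0) → no; 1× C (H1) → match; 2× C (H3) → no.
Summing the matching environments: 4 + 1 = 5 matching atoms.

5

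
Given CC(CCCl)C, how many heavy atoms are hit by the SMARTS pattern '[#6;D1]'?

2

The query [#6;D1] means: carbon bonded to exactly one heavy atom.
Check the 6 heavy atoms by environment: 2× C (D2) → no; 1× Cl (D1) → no; 1× C (D3) → no; 2× C (D1) → match.
That gives 2 matching atoms.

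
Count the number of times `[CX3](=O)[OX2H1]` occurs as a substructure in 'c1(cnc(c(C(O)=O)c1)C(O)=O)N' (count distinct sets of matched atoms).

2

[CX3](=O)[OX2H1] is the SMARTS for a carboxylic acid: an sp2 carbon double-bonded to O and single-bonded to an -OH oxygen.
The molecule carries 2 separate instances of a carboxylic acid group (-C(=O)OH) meeting every constraint; each maps to a distinct set of atoms, giving 2 matches.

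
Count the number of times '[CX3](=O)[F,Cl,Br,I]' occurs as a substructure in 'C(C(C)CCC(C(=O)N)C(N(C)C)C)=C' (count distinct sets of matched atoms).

0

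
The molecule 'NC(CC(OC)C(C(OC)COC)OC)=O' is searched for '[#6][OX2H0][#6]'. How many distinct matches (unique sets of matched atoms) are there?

4

[#6][OX2H0][#6] is the SMARTS for an ether: an aliphatic oxygen bridging two carbons with no H on the oxygen.
The molecule carries 4 separate instances of a methoxy ether (-OCH3) meeting every constraint; each maps to a distinct set of atoms, giving 4 matches.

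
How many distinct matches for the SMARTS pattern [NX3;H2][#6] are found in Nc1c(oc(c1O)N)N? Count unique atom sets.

[NX3;H2][#6] is the SMARTS for a primary amine: a trivalent nitrogen with two H attached to carbon.
The molecule carries 3 separate instances of a primary amino group (-NH2) meeting every constraint; each maps to a distinct set of atoms, giving 3 matches.

3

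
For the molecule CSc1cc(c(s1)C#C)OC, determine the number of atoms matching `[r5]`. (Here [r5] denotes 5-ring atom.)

The query [r5] means: r5 matches atoms in a five-membered ring.
Check the 11 heavy atoms by environment: 1× s (aromatic, in 5-ring) → match; 4× c (aromatic, in 5-ring) → match; 1× S (acyclic) → no; 4× C (acyclic) → no; 1× O (acyclic) → no.
Summing the matching environments: 1 + 4 = 5 matching atoms.

5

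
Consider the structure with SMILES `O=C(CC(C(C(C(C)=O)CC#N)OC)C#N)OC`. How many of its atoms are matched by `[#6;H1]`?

3

The query [#6;H1] means: any carbon bearing exactly one hydrogen.
Check the 18 heavy atoms by environment: 2× C (H2) → no; 3× C (H1) → match; 4× C (H0) → no; 4× O (H0) → no; 3× C (H3) → no; 2× N (H0) → no.
That gives 3 matching atoms.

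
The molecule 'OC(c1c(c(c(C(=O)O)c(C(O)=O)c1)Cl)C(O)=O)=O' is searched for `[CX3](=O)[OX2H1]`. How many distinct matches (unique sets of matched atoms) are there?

4

[CX3](=O)[OX2H1] is the SMARTS for a carboxylic acid: an sp2 carbon double-bonded to O and single-bonded to an -OH oxygen.
The molecule carries 4 separate instances of a carboxylic acid group (-C(=O)OH) meeting every constraint; each maps to a distinct set of atoms, giving 4 matches.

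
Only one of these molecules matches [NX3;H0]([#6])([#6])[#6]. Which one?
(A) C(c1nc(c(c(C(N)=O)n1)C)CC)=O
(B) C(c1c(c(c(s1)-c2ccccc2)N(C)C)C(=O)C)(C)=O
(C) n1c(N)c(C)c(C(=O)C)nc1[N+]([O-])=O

B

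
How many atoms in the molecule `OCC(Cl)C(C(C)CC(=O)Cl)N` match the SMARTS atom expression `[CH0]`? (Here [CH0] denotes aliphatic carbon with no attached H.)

The query [CH0] means: aliphatic carbon with no attached hydrogen.
Check the 12 heavy atoms by environment: 2× C (H2) → no; 3× C (H1) → no; 2× Cl (H0) → no; 1× N (H2) → no; 1× C (H0) → match; 1× O (H0) → no; 1× O (H1) → no; 1× C (H3) → no.
That gives 1 matching atom.

1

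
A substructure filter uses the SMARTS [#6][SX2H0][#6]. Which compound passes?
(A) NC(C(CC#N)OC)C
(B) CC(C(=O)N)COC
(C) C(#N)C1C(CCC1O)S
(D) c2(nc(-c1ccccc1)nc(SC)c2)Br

D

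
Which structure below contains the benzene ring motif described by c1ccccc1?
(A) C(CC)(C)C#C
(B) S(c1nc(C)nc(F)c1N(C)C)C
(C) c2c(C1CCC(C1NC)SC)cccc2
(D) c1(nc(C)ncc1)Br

c1ccccc1 describes six aromatic carbons in a ring (a benzene ring).
(A) has a methyl group (-CH3) but no six-membered all-carbon aromatic ring is present.
(B) has a methyl group (-CH3) but no six-membered all-carbon aromatic ring is present.
(C) contains a phenyl ring, which satisfies every atom and bond constraint.
(D) has a methyl group (-CH3) but no six-membered all-carbon aromatic ring is present.
So the answer is (C).

C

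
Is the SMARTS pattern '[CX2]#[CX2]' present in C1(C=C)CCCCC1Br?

The pattern [CX2]#[CX2] describes a carbon-carbon triple bond — an alkyne.
The closest candidate here is a vinyl group (-CH=CH2), but the C=C is a double bond; both carbons are CX3, not CX2. No other fragment satisfies the full query, so there is no match.

No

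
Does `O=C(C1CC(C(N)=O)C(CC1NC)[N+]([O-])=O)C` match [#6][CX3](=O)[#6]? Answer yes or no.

Yes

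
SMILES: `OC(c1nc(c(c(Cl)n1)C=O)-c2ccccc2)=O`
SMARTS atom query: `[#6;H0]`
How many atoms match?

6

The query [#6;H0] means: any carbon with no attached hydrogen.
Check the 18 heavy atoms by environment: 2× n (aromatic, H0) → no; 5× c (aromatic, H0) → match; 1× C (H1) → no; 2× O (H0) → no; 5× c (aromatic, H1) → no; 1× Cl (H0) → no; 1× C (H0) → match; 1× O (H1) → no.
Summing the matching environments: 5 + 1 = 6 matching atoms.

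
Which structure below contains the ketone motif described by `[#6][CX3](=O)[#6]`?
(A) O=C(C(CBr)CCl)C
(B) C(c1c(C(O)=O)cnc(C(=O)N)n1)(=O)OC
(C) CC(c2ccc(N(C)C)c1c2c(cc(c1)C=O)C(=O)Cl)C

A

[#6][CX3](=O)[#6] describes a carbonyl carbon (no H) flanked by two carbons (a ketone).
(A) contains an acetyl/ketone group (-C(=O)CH3), which satisfies every atom and bond constraint.
(B) has a methyl-ester group (-C(=O)OCH3) but one neighbour of the carbonyl carbon is O, not C.
(C) has an aldehyde (-CHO) but the carbonyl carbon has H1, so it is not flanked by two carbons.
So the answer is (A).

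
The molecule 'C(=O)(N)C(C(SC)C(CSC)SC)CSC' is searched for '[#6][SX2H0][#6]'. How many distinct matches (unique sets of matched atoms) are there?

[#6][SX2H0][#6] is the SMARTS for a thioether: an aliphatic sulfur bridging two carbons with no H on the sulfur.
The molecule carries 4 separate instances of a methylthio ether (-SCH3) meeting every constraint; each maps to a distinct set of atoms, giving 4 matches.

4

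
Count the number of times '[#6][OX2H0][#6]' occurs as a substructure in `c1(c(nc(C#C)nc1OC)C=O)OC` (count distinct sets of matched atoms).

[#6][OX2H0][#6] is the SMARTS for an ether: an aliphatic oxygen bridging two carbons with no H on the oxygen.
The molecule carries 2 separate instances of a methoxy ether (-OCH3) meeting every constraint; each maps to a distinct set of atoms, giving 2 matches.

2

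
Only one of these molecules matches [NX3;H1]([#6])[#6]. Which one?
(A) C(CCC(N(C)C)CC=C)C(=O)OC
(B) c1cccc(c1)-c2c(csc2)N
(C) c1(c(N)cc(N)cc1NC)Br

[NX3;H1]([#6])[#6] describes a trivalent nitrogen with one H, bonded to two carbons (a secondary amine).
(A) has a dimethylamino group (-N(CH3)2) but the nitrogen has H0, not H1.
(B) has a primary amino group (-NH2) but the nitrogen has H2 and only one carbon neighbour.
(C) contains an N-methylamino group (-NHCH3), which satisfies every atom and bond constraint.
So the answer is (C).

C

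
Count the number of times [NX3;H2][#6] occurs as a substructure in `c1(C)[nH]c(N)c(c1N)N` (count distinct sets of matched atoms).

[NX3;H2][#6] is the SMARTS for a primary amine: a trivalent nitrogen with two H attached to carbon.
The molecule carries 3 separate instances of a primary amino group (-NH2) meeting every constraint; each maps to a distinct set of atoms, giving 3 matches.

3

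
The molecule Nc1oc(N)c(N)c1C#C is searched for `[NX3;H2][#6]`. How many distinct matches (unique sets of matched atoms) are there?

3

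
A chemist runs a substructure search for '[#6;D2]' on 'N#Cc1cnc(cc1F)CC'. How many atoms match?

The query [#6;D2] means: any carbon bonded to exactly two heavy atoms.
Check the 11 heavy atoms by environment: 1× n (aromatic, D2) → no; 2× c (aromatic, D2) → match; 3× c (aromatic, D3) → no; 2× C (D2) → match; 1× N (D1) → no; 1× F (D1) → no; 1× C (D1) → no.
Summing the matching environments: 2 + 2 = 4 matching atoms.

4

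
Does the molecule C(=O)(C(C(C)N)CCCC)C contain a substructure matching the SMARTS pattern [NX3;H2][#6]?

Yes

The pattern [NX3;H2][#6] describes a trivalent nitrogen with two H attached to carbon — a primary amine.
The molecule carries a primary amino group (-NH2), whose atoms satisfy every constraint of the query, so the pattern matches.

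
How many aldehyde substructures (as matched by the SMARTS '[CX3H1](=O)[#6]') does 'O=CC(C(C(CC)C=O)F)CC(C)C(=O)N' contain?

[CX3H1](=O)[#6] is the SMARTS for an aldehyde: an sp2 carbon with one H, double-bonded to O and single-bonded to carbon.
The molecule carries 2 separate instances of an aldehyde (-CHO) meeting every constraint; each maps to a distinct set of atoms, giving 2 matches.

2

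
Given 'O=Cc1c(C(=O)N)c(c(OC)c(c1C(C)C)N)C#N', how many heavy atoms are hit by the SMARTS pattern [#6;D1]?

3

Check the 19 heavy atoms by environment: 6× c (aromatic, D3) → no; 2× C (D3) → no; 3× C (D1) → match; 2× C (D2) → no; 2× O (D1) → no; 3× N (D1) → no; 1× O (D2) → no.
That gives 3 matching atoms.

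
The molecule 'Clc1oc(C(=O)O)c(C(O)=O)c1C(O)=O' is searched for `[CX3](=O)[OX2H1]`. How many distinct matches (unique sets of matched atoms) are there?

3

[CX3](=O)[OX2H1] is the SMARTS for a carboxylic acid: an sp2 carbon double-bonded to O and single-bonded to an -OH oxygen.
The molecule carries 3 separate instances of a carboxylic acid group (-C(=O)OH) meeting every constraint; each maps to a distinct set of atoms, giving 3 matches.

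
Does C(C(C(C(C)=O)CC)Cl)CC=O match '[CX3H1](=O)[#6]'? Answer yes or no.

Yes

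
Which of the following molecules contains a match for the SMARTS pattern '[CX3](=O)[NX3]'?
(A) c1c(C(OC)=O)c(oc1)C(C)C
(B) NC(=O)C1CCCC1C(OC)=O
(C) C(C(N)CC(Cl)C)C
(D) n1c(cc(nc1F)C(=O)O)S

B

[CX3](=O)[NX3] describes a carbonyl carbon bonded to a trivalent nitrogen (an amide).
(A) has a methyl-ester group (-C(=O)OCH3) but the carbonyl is bonded to O, not to an NX3 nitrogen.
(B) contains a primary amide (-C(=O)NH2), which satisfies every atom and bond constraint.
(C) has a primary amino group (-NH2) but the -NH2 is not attached to a carbonyl carbon.
(D) has a carboxylic acid group (-C(=O)OH) but the carbonyl is bonded to O, not to an NX3 nitrogen.
So the answer is (B).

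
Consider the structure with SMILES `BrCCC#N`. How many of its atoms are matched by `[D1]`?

2

The query [D1] means: atom with exactly one heavy-atom neighbour (degree 1).
Check the 5 heavy atoms by environment: 3× C (D2) → no; 1× Br (D1) → match; 1× N (D1) → match.
Summing the matching environments: 1 + 1 = 2 matching atoms.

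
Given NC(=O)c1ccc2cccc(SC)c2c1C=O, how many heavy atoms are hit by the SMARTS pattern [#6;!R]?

3

The query [#6;!R] means: carbon not in any ring.
Check the 17 heavy atoms by environment: 10× c (aromatic, in 6-ring) → no; 3× C (acyclic) → match; 2× O (acyclic) → no; 1× N (acyclic) → no; 1× S (acyclic) → no.
That gives 3 matching atoms.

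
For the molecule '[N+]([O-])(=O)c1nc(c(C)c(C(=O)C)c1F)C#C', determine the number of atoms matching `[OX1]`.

3

The query [OX1] means: aliphatic oxygen with one total connection — typically a carbonyl =O or an oxide.
Check the 16 heavy atoms by environment: 1× n (aromatic, X2) → no; 5× c (aromatic, X3) → no; 2× C (X4) → no; 1× N (charge +1, X3) → no; 1× O (charge -1, X1) → match; 2× O (X1) → match; 1× F (X1) → no; 2× C (X2) → no; 1× C (X3) → no.
Summing the matching environments: 1 + 2 = 3 matching atoms.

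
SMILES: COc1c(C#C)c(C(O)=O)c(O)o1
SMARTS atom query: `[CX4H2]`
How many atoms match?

The query [CX4H2] means: sp3 carbon (X4) with exactly two hydrogens.
Check the 13 heavy atoms by environment: 1× o (aromatic, H0, X2) → no; 4× c (aromatic, H0, X3) → no; 1× C (H0, X3) → no; 1× O (H0, X1) → no; 2× O (H1, X2) → no; 1× O (H0, X2) → no; 1× C (H3, X4) → no; 1× C (H0, X2) → no; 1× C (H1, X2) → no.
No environment satisfies the query, so 0 matching atoms.

0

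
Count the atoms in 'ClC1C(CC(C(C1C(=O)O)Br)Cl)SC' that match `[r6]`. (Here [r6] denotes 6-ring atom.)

6

Check the 14 heavy atoms by environment: 6× C (in 6-ring) → match; 2× Cl (acyclic) → no; 2× C (acyclic) → no; 2× O (acyclic) → no; 1× S (acyclic) → no; 1× Br (acyclic) → no.
That gives 6 matching atoms.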